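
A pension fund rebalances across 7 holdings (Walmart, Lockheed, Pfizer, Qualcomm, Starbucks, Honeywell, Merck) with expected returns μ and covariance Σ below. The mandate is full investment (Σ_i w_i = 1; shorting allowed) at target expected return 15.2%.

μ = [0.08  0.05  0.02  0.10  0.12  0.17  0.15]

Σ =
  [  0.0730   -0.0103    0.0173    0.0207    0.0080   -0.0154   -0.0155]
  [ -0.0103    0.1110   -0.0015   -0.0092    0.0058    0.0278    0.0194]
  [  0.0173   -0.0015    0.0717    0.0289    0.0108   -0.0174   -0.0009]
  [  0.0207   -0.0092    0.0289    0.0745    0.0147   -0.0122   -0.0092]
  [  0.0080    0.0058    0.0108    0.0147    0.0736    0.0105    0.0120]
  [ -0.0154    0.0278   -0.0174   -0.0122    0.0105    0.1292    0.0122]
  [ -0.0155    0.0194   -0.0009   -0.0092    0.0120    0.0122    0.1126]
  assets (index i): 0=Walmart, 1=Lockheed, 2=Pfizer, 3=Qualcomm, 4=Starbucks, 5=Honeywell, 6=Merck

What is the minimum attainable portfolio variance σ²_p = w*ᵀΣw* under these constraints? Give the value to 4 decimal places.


x=Σ⁻¹μ = [1.2858  0.0579  -0.3623  1.3522  0.8550  1.3365  1.3708]
y=Σ⁻¹𝟙 = [13.1856  7.1085  8.7385  8.5231  5.9867  8.4573  8.6832]
a=μᵀx=0.769171  b=𝟙ᵀx=5.895980  c=𝟙ᵀy=60.682912  D=ac−b²=11.912977
λ₁=(c·0.152−b)/D = (60.682912·0.152−5.895980)/11.912977 = 0.279344
λ₂=(a−b·0.152)/D = (0.769171−5.895980·0.152)/11.912977 = -0.010662
w* = 0.279344·x + -0.010662·y:
  w_0 = 0.279344·1.2858 + -0.010662·13.1856 = 0.2186  (Walmart)
  w_1 = 0.279344·0.0579 + -0.010662·7.1085 = -0.0596  (Lockheed)
  w_2 = 0.279344·-0.3623 + -0.010662·8.7385 = -0.1944  (Pfizer)
  w_3 = 0.279344·1.3522 + -0.010662·8.5231 = 0.2868  (Qualcomm)
  w_4 = 0.279344·0.8550 + -0.010662·5.9867 = 0.1750  (Starbucks)
  w_5 = 0.279344·1.3365 + -0.010662·8.4573 = 0.2832  (Honeywell)
  w_6 = 0.279344·1.3708 + -0.010662·8.6832 = 0.2903  (Merck)
Σw_i=1.0000  μᵀw=0.1520
σ²=wᵀΣw=λ₁·μ_p+λ₂ = 0.279344·0.152 + -0.010662 = 0.031798 ≈ 0.0318

0.0318


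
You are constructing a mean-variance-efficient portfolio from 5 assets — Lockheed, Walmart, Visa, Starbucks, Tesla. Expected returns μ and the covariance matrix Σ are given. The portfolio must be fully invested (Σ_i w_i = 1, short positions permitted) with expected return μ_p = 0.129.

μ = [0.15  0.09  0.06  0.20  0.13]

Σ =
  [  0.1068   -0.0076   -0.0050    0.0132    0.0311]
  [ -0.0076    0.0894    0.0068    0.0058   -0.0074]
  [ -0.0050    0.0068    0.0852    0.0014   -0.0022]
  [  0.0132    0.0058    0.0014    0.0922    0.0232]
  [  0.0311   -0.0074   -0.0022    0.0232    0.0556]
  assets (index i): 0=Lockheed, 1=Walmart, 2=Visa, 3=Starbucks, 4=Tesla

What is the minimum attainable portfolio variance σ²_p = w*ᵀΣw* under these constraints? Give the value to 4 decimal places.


g=Σ⁻¹μ = [0.9292  1.0356  0.6829  1.6331  1.3018]
h=Σ⁻¹𝟙 = [5.8482  11.6532  11.4331  5.4697  14.4354]
a=μᵀg=0.769408  b=𝟙ᵀg=5.582554  c=𝟙ᵀh=48.839672  D=ac−b²=6.412727
λ₁=(c·0.129−b)/D = (48.839672·0.129−5.582554)/6.412727 = 0.111928
λ₂=(a−b·0.129)/D = (0.769408−5.582554·0.129)/6.412727 = 0.007681
w* = 0.111928·g + 0.007681·h:
  w_0 = 0.111928·0.9292 + 0.007681·5.8482 = 0.1489  (Lockheed)
  w_1 = 0.111928·1.0356 + 0.007681·11.6532 = 0.2054  (Walmart)
  w_2 = 0.111928·0.6829 + 0.007681·11.4331 = 0.1643  (Visa)
  w_3 = 0.111928·1.6331 + 0.007681·5.4697 = 0.2248  (Starbucks)
  w_4 = 0.111928·1.3018 + 0.007681·14.4354 = 0.2566  (Tesla)
Σw_i=1.0000  μᵀw=0.1290
σ²=wᵀΣw=λ₁·μ_p+λ₂ = 0.111928·0.129 + 0.007681 = 0.022120 ≈ 0.0221

0.0221


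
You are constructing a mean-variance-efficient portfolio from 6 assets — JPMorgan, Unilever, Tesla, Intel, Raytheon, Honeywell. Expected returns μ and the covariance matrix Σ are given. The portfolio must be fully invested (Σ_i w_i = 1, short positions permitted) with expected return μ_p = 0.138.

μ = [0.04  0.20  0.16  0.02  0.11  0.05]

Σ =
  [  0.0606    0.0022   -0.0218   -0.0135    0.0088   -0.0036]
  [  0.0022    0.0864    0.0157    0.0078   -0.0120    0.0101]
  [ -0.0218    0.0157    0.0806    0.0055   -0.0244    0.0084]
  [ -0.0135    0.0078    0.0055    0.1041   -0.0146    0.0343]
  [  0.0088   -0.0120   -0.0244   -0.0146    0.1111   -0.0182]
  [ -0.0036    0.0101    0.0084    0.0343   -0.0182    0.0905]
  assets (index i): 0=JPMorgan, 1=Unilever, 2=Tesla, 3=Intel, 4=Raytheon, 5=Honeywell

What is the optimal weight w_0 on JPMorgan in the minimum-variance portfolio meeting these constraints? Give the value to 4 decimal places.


0.1358

p=Σ⁻¹μ = [1.2641  2.0199  2.3998  0.1771  1.7298  0.4354]
q=Σ⁻¹𝟙 = [24.2474  7.4073  20.5175  10.4814  15.1324  8.3539]
a=μᵀp=1.054097  b=𝟙ᵀp=8.026034  c=𝟙ᵀq=86.139810  D=ac−b²=26.382507
λ₁=(c·0.138−b)/D = (86.139810·0.138−8.026034)/26.382507 = 0.146357
λ₂=(a−b·0.138)/D = (1.054097−8.026034·0.138)/26.382507 = -0.002028
w* = 0.146357·p + -0.002028·q:
  w_0 = 0.146357·1.2641 + -0.002028·24.2474 = 0.1358  (JPMorgan)
  w_1 = 0.146357·2.0199 + -0.002028·7.4073 = 0.2806  (Unilever)
  w_2 = 0.146357·2.3998 + -0.002028·20.5175 = 0.3096  (Tesla)
  w_3 = 0.146357·0.1771 + -0.002028·10.4814 = 0.0047  (Intel)
  w_4 = 0.146357·1.7298 + -0.002028·15.1324 = 0.2225  (Raytheon)
  w_5 = 0.146357·0.4354 + -0.002028·8.3539 = 0.0468  (Honeywell)
Σw_i=1.0000  μᵀw=0.1380
σ²=wᵀΣw=λ₁·μ_p+λ₂ = 0.146357·0.138 + -0.002028 = 0.018170 ≈ 0.0182


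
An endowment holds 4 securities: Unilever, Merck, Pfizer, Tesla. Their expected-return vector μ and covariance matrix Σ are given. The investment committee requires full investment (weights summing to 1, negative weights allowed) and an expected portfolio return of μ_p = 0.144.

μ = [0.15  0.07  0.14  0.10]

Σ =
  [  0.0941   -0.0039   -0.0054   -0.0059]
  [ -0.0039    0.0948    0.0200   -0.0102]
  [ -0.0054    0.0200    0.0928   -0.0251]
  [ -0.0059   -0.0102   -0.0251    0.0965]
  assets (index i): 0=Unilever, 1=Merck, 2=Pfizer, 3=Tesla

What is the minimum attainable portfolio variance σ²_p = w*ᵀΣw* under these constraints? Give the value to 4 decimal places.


u=Σ⁻¹μ = [1.8383  0.5867  1.9541  1.7189]
v=Σ⁻¹𝟙 = [12.8070  9.8899  13.6471  15.7407]
a=μᵀu=0.762276  b=𝟙ᵀu=6.098005  c=𝟙ᵀv=52.084686  D=ac−b²=2.517217
λ₁=(c·0.144−b)/D = (52.084686·0.144−6.098005)/2.517217 = 0.557040
λ₂=(a−b·0.144)/D = (0.762276−6.098005·0.144)/2.517217 = -0.046018
w* = 0.557040·u + -0.046018·v:
  w_0 = 0.557040·1.8383 + -0.046018·12.8070 = 0.4346  (Unilever)
  w_1 = 0.557040·0.5867 + -0.046018·9.8899 = -0.1283  (Merck)
  w_2 = 0.557040·1.9541 + -0.046018·13.6471 = 0.4605  (Pfizer)
  w_3 = 0.557040·1.7189 + -0.046018·15.7407 = 0.2332  (Tesla)
Σw_i=1.0000  μᵀw=0.1440
σ²=wᵀΣw=λ₁·μ_p+λ₂ = 0.557040·0.144 + -0.046018 = 0.034196 ≈ 0.0342

0.0342


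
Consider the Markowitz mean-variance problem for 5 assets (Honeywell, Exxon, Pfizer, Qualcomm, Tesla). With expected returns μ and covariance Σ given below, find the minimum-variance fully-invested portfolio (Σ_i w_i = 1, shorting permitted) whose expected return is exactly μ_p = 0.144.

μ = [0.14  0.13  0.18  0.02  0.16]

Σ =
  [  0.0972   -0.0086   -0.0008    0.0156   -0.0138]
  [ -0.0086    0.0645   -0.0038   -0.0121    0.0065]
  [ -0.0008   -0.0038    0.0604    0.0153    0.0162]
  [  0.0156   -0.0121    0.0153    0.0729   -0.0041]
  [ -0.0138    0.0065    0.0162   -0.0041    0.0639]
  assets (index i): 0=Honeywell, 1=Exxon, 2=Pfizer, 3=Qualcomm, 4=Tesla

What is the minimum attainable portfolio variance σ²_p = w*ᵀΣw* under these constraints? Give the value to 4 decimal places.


0.0158

x=Σ⁻¹μ = [1.9797  2.1894  2.6610  -0.2308  2.0193]
y=Σ⁻¹𝟙 = [12.0259  18.6882  10.7787  12.7954  14.4340]
a=μᵀx=1.359229  b=𝟙ᵀx=8.618607  c=𝟙ᵀy=68.722227  D=ac−b²=19.128871
λ₁=(c·0.144−b)/D = (68.722227·0.144−8.618607)/19.128871 = 0.066778
λ₂=(a−b·0.144)/D = (1.359229−8.618607·0.144)/19.128871 = 0.006177
w* = 0.066778·x + 0.006177·y:
  w_0 = 0.066778·1.9797 + 0.006177·12.0259 = 0.2065  (Honeywell)
  w_1 = 0.066778·2.1894 + 0.006177·18.6882 = 0.2616  (Exxon)
  w_2 = 0.066778·2.6610 + 0.006177·10.7787 = 0.2443  (Pfizer)
  w_3 = 0.066778·-0.2308 + 0.006177·12.7954 = 0.0636  (Qualcomm)
  w_4 = 0.066778·2.0193 + 0.006177·14.4340 = 0.2240  (Tesla)
Σw_i=1.0000  μᵀw=0.1440
σ²=wᵀΣw=λ₁·μ_p+λ₂ = 0.066778·0.144 + 0.006177 = 0.015793 ≈ 0.0158


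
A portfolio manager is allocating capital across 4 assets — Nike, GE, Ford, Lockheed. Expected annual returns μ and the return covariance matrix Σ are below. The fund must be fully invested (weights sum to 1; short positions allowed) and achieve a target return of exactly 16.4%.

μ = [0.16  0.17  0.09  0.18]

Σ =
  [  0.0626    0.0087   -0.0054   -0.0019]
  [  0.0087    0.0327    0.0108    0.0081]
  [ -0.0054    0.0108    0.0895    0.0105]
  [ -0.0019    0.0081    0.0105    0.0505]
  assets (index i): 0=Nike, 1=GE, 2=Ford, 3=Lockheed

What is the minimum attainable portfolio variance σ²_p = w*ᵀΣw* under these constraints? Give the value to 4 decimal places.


0.0175

x=Σ⁻¹μ = [2.1489  3.7823  0.3304  2.9698]
y=Σ⁻¹𝟙 = [14.2792  20.3904  7.7610  15.4550]
a=μᵀx=1.551120  b=𝟙ᵀx=9.231433  c=𝟙ᵀy=57.885642  D=ac−b²=4.568211
λ₁=(c·0.164−b)/D = (57.885642·0.164−9.231433)/4.568211 = 0.057312
λ₂=(a−b·0.164)/D = (1.551120−9.231433·0.164)/4.568211 = 0.008136
w* = 0.057312·x + 0.008136·y:
  w_0 = 0.057312·2.1489 + 0.008136·14.2792 = 0.2393  (Nike)
  w_1 = 0.057312·3.7823 + 0.008136·20.3904 = 0.3827  (GE)
  w_2 = 0.057312·0.3304 + 0.008136·7.7610 = 0.0821  (Ford)
  w_3 = 0.057312·2.9698 + 0.008136·15.4550 = 0.2959  (Lockheed)
Σw_i=1.0000  μᵀw=0.1640
σ²=wᵀΣw=λ₁·μ_p+λ₂ = 0.057312·0.164 + 0.008136 = 0.017535 ≈ 0.0175


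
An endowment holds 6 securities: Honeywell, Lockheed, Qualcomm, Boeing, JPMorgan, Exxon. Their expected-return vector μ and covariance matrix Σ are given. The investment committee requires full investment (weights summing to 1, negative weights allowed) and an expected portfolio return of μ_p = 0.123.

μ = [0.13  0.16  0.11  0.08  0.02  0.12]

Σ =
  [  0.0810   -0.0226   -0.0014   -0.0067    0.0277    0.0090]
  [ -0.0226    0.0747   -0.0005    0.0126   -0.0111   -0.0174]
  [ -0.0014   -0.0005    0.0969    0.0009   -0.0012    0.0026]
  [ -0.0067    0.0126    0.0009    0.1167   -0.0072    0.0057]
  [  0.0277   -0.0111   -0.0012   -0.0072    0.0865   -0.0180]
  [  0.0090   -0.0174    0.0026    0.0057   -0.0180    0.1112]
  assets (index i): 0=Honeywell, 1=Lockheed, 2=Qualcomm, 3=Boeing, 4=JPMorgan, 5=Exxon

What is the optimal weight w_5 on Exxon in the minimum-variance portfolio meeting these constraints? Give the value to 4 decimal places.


x=Σ⁻¹μ = [2.3006  3.1291  1.1468  0.4182  0.2322  1.3719]
y=Σ⁻¹𝟙 = [12.9696  21.1750  10.3733  7.1554  13.5357  12.8382]
a=μᵀx=1.128608  b=𝟙ᵀx=8.598829  c=𝟙ᵀy=78.047109  D=ac−b²=14.144772
λ₁=(c·0.123−b)/D = (78.047109·0.123−8.598829)/14.144772 = 0.070766
λ₂=(a−b·0.123)/D = (1.128608−8.598829·0.123)/14.144772 = 0.005016
w* = 0.070766·x + 0.005016·y:
  w_0 = 0.070766·2.3006 + 0.005016·12.9696 = 0.2279  (Honeywell)
  w_1 = 0.070766·3.1291 + 0.005016·21.1750 = 0.3277  (Lockheed)
  w_2 = 0.070766·1.1468 + 0.005016·10.3733 = 0.1332  (Qualcomm)
  w_3 = 0.070766·0.4182 + 0.005016·7.1554 = 0.0655  (Boeing)
  w_4 = 0.070766·0.2322 + 0.005016·13.5357 = 0.0843  (JPMorgan)
  w_5 = 0.070766·1.3719 + 0.005016·12.8382 = 0.1615  (Exxon)
Σw_i=1.0000  μᵀw=0.1230
σ²=wᵀΣw=λ₁·μ_p+λ₂ = 0.070766·0.123 + 0.005016 = 0.013720 ≈ 0.0137

0.1615


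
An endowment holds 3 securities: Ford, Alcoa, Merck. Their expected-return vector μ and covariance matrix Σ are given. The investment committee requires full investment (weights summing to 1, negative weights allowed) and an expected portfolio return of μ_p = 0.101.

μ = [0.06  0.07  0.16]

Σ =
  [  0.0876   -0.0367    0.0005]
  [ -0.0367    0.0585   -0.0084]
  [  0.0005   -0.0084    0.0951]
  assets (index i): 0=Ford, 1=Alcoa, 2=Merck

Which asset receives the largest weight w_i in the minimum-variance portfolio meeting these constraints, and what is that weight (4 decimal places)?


x=Σ⁻¹μ = [1.7495  2.5670  1.9000]
y=Σ⁻¹𝟙 = [26.1984  35.4695  13.5105]
a=μᵀx=0.588654  b=𝟙ᵀx=6.216443  c=𝟙ᵀy=75.178363  D=ac−b²=5.609854
λ₁=(c·0.101−b)/D = (75.178363·0.101−6.216443)/5.609854 = 0.245385
λ₂=(a−b·0.101)/D = (0.588654−6.216443·0.101)/5.609854 = -0.006989
w* = 0.245385·x + -0.006989·y:
  w_0 = 0.245385·1.7495 + -0.006989·26.1984 = 0.2462  (Ford)
  w_1 = 0.245385·2.5670 + -0.006989·35.4695 = 0.3820  (Alcoa)
  w_2 = 0.245385·1.9000 + -0.006989·13.5105 = 0.3718  (Merck)
Σw_i=1.0000  μᵀw=0.1010
σ²=wᵀΣw=λ₁·μ_p+λ₂ = 0.245385·0.101 + -0.006989 = 0.017795 ≈ 0.0178

Alcoa (0.3820)


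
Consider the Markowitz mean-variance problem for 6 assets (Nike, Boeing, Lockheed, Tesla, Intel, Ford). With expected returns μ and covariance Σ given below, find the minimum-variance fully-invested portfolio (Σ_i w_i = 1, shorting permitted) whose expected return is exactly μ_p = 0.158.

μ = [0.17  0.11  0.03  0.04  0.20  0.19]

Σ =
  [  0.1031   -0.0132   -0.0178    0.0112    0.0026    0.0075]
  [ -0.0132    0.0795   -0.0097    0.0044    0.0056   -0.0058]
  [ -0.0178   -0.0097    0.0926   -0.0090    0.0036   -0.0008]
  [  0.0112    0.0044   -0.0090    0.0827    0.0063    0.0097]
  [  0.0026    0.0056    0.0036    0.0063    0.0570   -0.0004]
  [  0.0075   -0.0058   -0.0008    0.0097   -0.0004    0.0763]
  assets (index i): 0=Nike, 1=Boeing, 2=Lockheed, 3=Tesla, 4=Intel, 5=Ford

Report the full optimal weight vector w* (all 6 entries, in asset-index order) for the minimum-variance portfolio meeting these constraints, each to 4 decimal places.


0.1761  0.1852  0.1023  0.0020  0.2990  0.2355

g=Σ⁻¹μ = [1.7620  1.7333  0.7085  -0.3136  3.2657  2.5131]
h=Σ⁻¹𝟙 = [12.1807  15.9102  15.2389  8.7851  13.5775  12.2324]
a=μᵀg=1.629551  b=𝟙ᵀg=9.669069  c=𝟙ᵀh=77.924772  D=ac−b²=33.491524
λ₁=(c·0.158−b)/D = (77.924772·0.158−9.669069)/33.491524 = 0.078917
λ₂=(a−b·0.158)/D = (1.629551−9.669069·0.158)/33.491524 = 0.003041
w* = 0.078917·g + 0.003041·h:
  w_0 = 0.078917·1.7620 + 0.003041·12.1807 = 0.1761  (Nike)
  w_1 = 0.078917·1.7333 + 0.003041·15.9102 = 0.1852  (Boeing)
  w_2 = 0.078917·0.7085 + 0.003041·15.2389 = 0.1023  (Lockheed)
  w_3 = 0.078917·-0.3136 + 0.003041·8.7851 = 0.0020  (Tesla)
  w_4 = 0.078917·3.2657 + 0.003041·13.5775 = 0.2990  (Intel)
  w_5 = 0.078917·2.5131 + 0.003041·12.2324 = 0.2355  (Ford)
Σw_i=1.0000  μᵀw=0.1580
σ²=wᵀΣw=λ₁·μ_p+λ₂ = 0.078917·0.158 + 0.003041 = 0.015510 ≈ 0.0155


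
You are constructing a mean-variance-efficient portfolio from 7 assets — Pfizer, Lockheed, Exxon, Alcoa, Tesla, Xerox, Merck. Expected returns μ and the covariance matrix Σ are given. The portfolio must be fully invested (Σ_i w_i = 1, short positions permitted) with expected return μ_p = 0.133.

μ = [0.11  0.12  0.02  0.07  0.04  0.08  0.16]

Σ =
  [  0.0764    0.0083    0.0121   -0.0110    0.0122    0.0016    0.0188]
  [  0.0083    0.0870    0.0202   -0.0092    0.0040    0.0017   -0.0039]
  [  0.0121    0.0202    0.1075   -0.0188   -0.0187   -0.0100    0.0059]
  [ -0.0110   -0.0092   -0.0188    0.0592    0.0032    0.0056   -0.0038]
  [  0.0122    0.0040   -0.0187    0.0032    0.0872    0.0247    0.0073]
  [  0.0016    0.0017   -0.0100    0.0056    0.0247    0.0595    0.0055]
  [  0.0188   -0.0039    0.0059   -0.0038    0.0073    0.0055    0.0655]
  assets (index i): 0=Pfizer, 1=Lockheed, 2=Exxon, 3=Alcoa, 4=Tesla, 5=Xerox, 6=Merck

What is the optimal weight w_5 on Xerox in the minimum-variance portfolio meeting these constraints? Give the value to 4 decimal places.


p=Σ⁻¹μ = [0.9709  1.5615  -0.0068  1.6700  -0.2945  1.0250  2.3013]
q=Σ⁻¹𝟙 = [9.1444  10.2285  12.1299  23.2573  7.0580  12.1064  11.7050]
a=μᵀp=0.849383  b=𝟙ᵀp=7.227545  c=𝟙ᵀq=85.629423  D=ac−b²=20.494754
λ₁=(c·0.133−b)/D = (85.629423·0.133−7.227545)/20.494754 = 0.203036
λ₂=(a−b·0.133)/D = (0.849383−7.227545·0.133)/20.494754 = -0.005459
w* = 0.203036·p + -0.005459·q:
  w_0 = 0.203036·0.9709 + -0.005459·9.1444 = 0.1472  (Pfizer)
  w_1 = 0.203036·1.5615 + -0.005459·10.2285 = 0.2612  (Lockheed)
  w_2 = 0.203036·-0.0068 + -0.005459·12.1299 = -0.0676  (Exxon)
  w_3 = 0.203036·1.6700 + -0.005459·23.2573 = 0.2121  (Alcoa)
  w_4 = 0.203036·-0.2945 + -0.005459·7.0580 = -0.0983  (Tesla)
  w_5 = 0.203036·1.0250 + -0.005459·12.1064 = 0.1420  (Xerox)
  w_6 = 0.203036·2.3013 + -0.005459·11.7050 = 0.4033  (Merck)
Σw_i=1.0000  μᵀw=0.1330
σ²=wᵀΣw=λ₁·μ_p+λ₂ = 0.203036·0.133 + -0.005459 = 0.021545 ≈ 0.0215

0.1420


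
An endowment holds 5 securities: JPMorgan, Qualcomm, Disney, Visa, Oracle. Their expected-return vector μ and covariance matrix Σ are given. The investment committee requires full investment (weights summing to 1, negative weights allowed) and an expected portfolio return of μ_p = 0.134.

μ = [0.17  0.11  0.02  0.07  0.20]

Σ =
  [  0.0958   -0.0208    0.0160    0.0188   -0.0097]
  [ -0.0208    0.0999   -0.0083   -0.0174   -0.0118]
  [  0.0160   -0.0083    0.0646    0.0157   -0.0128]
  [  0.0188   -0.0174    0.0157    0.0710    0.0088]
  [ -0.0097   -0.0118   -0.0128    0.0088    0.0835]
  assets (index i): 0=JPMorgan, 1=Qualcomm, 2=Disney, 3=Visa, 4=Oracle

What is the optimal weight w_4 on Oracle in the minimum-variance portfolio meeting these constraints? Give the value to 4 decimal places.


p=Σ⁻¹μ = [2.3672  2.0551  0.4875  0.3837  2.9949]
q=Σ⁻¹𝟙 = [11.3987  17.4244  15.9485  9.6796  17.1872]
a=μᵀp=1.264083  b=𝟙ᵀp=8.288449  c=𝟙ᵀq=71.638391  D=ac−b²=21.858498
λ₁=(c·0.134−b)/D = (71.638391·0.134−8.288449)/21.858498 = 0.059981
λ₂=(a−b·0.134)/D = (1.264083−8.288449·0.134)/21.858498 = 0.007019
w* = 0.059981·p + 0.007019·q:
  w_0 = 0.059981·2.3672 + 0.007019·11.3987 = 0.2220  (JPMorgan)
  w_1 = 0.059981·2.0551 + 0.007019·17.4244 = 0.2456  (Qualcomm)
  w_2 = 0.059981·0.4875 + 0.007019·15.9485 = 0.1412  (Disney)
  w_3 = 0.059981·0.3837 + 0.007019·9.6796 = 0.0910  (Visa)
  w_4 = 0.059981·2.9949 + 0.007019·17.1872 = 0.3003  (Oracle)
Σw_i=1.0000  μᵀw=0.1340
σ²=wᵀΣw=λ₁·μ_p+λ₂ = 0.059981·0.134 + 0.007019 = 0.015057 ≈ 0.0151

0.3003


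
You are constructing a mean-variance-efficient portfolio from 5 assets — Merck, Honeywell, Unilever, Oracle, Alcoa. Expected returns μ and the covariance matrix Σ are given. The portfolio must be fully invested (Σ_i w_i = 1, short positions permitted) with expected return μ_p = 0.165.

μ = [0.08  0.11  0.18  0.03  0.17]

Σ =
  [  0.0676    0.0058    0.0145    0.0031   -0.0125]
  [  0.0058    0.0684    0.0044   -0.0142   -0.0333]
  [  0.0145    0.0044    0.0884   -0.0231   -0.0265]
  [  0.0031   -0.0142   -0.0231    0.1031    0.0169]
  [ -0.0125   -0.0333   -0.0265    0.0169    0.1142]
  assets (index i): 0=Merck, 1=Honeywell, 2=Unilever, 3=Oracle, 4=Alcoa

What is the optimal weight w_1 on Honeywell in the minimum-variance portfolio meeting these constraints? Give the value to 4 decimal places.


g=Σ⁻¹μ = [0.8281  2.9818  2.8650  0.8284  2.9910]
h=Σ⁻¹𝟙 = [11.8844  24.6904  17.4466  13.4864  19.3096]
a=μᵀg=1.443267  b=𝟙ᵀg=10.494309  c=𝟙ᵀh=86.817365  D=ac−b²=15.170160
λ₁=(c·0.165−b)/D = (86.817365·0.165−10.494309)/15.170160 = 0.252506
λ₂=(a−b·0.165)/D = (1.443267−10.494309·0.165)/15.170160 = -0.019004
w* = 0.252506·g + -0.019004·h:
  w_0 = 0.252506·0.8281 + -0.019004·11.8844 = -0.0167  (Merck)
  w_1 = 0.252506·2.9818 + -0.019004·24.6904 = 0.2837  (Honeywell)
  w_2 = 0.252506·2.8650 + -0.019004·17.4466 = 0.3919  (Unilever)
  w_3 = 0.252506·0.8284 + -0.019004·13.4864 = -0.0471  (Oracle)
  w_4 = 0.252506·2.9910 + -0.019004·19.3096 = 0.3883  (Alcoa)
Σw_i=1.0000  μᵀw=0.1650
σ²=wᵀΣw=λ₁·μ_p+λ₂ = 0.252506·0.165 + -0.019004 = 0.022660 ≈ 0.0227

0.2837


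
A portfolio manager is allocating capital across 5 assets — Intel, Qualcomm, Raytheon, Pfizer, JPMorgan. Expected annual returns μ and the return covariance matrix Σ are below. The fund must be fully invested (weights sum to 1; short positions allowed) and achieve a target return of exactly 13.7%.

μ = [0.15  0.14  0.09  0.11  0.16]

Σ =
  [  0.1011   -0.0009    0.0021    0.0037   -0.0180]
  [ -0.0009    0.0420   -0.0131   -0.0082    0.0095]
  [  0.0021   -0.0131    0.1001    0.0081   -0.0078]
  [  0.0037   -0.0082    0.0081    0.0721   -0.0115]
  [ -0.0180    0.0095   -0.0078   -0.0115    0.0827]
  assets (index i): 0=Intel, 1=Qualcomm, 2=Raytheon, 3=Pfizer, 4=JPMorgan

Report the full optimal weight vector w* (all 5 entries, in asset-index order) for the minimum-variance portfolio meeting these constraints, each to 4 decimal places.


0.1835  0.3249  0.0903  0.1668  0.2344

g=Σ⁻¹μ = [1.8266  3.6730  1.3553  2.0684  2.3258]
h=Σ⁻¹𝟙 = [11.9225  28.1568  13.1955  17.3885  15.1150]
a=μᵀg=1.509832  b=𝟙ᵀg=11.249042  c=𝟙ᵀh=85.778189  D=ac−b²=2.969665
λ₁=(c·0.137−b)/D = (85.778189·0.137−11.249042)/2.969665 = 0.169235
λ₂=(a−b·0.137)/D = (1.509832−11.249042·0.137)/2.969665 = -0.010536
w* = 0.169235·g + -0.010536·h:
  w_0 = 0.169235·1.8266 + -0.010536·11.9225 = 0.1835  (Intel)
  w_1 = 0.169235·3.6730 + -0.010536·28.1568 = 0.3249  (Qualcomm)
  w_2 = 0.169235·1.3553 + -0.010536·13.1955 = 0.0903  (Raytheon)
  w_3 = 0.169235·2.0684 + -0.010536·17.3885 = 0.1668  (Pfizer)
  w_4 = 0.169235·2.3258 + -0.010536·15.1150 = 0.2344  (JPMorgan)
Σw_i=1.0000  μᵀw=0.1370
σ²=wᵀΣw=λ₁·μ_p+λ₂ = 0.169235·0.137 + -0.010536 = 0.012650 ≈ 0.0126


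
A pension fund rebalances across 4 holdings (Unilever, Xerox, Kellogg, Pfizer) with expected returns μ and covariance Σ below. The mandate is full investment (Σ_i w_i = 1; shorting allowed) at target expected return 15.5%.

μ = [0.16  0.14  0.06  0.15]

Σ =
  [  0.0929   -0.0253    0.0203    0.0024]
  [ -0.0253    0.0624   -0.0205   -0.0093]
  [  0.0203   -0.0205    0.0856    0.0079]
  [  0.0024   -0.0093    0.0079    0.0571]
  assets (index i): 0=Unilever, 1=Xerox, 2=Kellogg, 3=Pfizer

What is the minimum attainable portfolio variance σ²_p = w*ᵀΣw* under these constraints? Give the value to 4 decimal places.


x=Σ⁻¹μ = [2.5626  3.9909  0.7663  3.0632]
y=Σ⁻¹𝟙 = [15.4086  29.5953  13.2840  19.8478]
a=μᵀx=1.474192  b=𝟙ᵀx=10.382932  c=𝟙ᵀy=78.135724  D=ac−b²=7.381793
λ₁=(c·0.155−b)/D = (78.135724·0.155−10.382932)/7.381793 = 0.234104
λ₂=(a−b·0.155)/D = (1.474192−10.382932·0.155)/7.381793 = -0.018310
w* = 0.234104·x + -0.018310·y:
  w_0 = 0.234104·2.5626 + -0.018310·15.4086 = 0.3178  (Unilever)
  w_1 = 0.234104·3.9909 + -0.018310·29.5953 = 0.3924  (Xerox)
  w_2 = 0.234104·0.7663 + -0.018310·13.2840 = -0.0638  (Kellogg)
  w_3 = 0.234104·3.0632 + -0.018310·19.8478 = 0.3537  (Pfizer)
Σw_i=1.0000  μᵀw=0.1550
σ²=wᵀΣw=λ₁·μ_p+λ₂ = 0.234104·0.155 + -0.018310 = 0.017976 ≈ 0.0180

0.0180


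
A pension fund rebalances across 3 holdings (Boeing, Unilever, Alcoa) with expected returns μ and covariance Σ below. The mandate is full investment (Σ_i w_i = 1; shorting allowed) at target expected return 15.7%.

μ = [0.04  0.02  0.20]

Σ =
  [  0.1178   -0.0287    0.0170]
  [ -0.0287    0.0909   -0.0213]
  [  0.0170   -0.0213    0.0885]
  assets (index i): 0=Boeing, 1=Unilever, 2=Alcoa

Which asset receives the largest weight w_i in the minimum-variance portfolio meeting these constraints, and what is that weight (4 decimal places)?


g=Σ⁻¹μ = [0.1966  0.8508  2.4269]
h=Σ⁻¹𝟙 = [10.8292  17.5715  13.4483]
a=μᵀg=0.510256  b=𝟙ᵀg=3.474261  c=𝟙ᵀh=41.848996  D=ac−b²=9.283224
λ₁=(c·0.157−b)/D = (41.848996·0.157−3.474261)/9.283224 = 0.333508
λ₂=(a−b·0.157)/D = (0.510256−3.474261·0.157)/9.283224 = -0.003792
w* = 0.333508·g + -0.003792·h:
  w_0 = 0.333508·0.1966 + -0.003792·10.8292 = 0.0245  (Boeing)
  w_1 = 0.333508·0.8508 + -0.003792·17.5715 = 0.2171  (Unilever)
  w_2 = 0.333508·2.4269 + -0.003792·13.4483 = 0.7584  (Alcoa)
Σw_i=1.0000  μᵀw=0.1570
σ²=wᵀΣw=λ₁·μ_p+λ₂ = 0.333508·0.157 + -0.003792 = 0.048569 ≈ 0.0486

Alcoa (0.7584)


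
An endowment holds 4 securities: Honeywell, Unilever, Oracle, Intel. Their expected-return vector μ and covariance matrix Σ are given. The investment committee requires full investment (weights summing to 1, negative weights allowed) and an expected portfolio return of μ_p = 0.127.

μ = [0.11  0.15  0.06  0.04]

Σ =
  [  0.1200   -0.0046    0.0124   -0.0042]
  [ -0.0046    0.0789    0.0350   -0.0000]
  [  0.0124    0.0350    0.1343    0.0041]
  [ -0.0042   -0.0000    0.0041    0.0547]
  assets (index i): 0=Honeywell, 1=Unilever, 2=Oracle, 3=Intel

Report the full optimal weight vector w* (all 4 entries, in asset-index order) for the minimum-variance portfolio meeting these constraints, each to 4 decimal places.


0.2972  0.6174  -0.0862  0.1715

p=Σ⁻¹μ = [1.0462  2.0557  -0.2108  0.8274]
q=Σ⁻¹𝟙 = [9.1444  11.9099  2.9250  18.7644]
a=μᵀp=0.443878  b=𝟙ᵀp=3.718440  c=𝟙ᵀq=42.743688  D=ac−b²=5.146194
λ₁=(c·0.127−b)/D = (42.743688·0.127−3.718440)/5.146194 = 0.332286
λ₂=(a−b·0.127)/D = (0.443878−3.718440·0.127)/5.146194 = -0.005512
w* = 0.332286·p + -0.005512·q:
  w_0 = 0.332286·1.0462 + -0.005512·9.1444 = 0.2972  (Honeywell)
  w_1 = 0.332286·2.0557 + -0.005512·11.9099 = 0.6174  (Unilever)
  w_2 = 0.332286·-0.2108 + -0.005512·2.9250 = -0.0862  (Oracle)
  w_3 = 0.332286·0.8274 + -0.005512·18.7644 = 0.1715  (Intel)
Σw_i=1.0000  μᵀw=0.1270
σ²=wᵀΣw=λ₁·μ_p+λ₂ = 0.332286·0.127 + -0.005512 = 0.036689 ≈ 0.0367


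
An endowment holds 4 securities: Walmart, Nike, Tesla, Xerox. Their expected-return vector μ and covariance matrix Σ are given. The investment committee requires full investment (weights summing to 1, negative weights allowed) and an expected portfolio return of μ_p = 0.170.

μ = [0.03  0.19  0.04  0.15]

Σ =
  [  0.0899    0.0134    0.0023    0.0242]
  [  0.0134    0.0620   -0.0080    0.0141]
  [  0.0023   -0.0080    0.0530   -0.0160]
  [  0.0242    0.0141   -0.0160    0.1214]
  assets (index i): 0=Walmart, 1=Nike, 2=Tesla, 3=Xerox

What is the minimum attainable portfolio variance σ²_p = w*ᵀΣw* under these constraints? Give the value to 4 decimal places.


0.0362

g=Σ⁻¹μ = [-0.4891  3.1079  1.6023  1.1833]
h=Σ⁻¹𝟙 = [5.9009  16.0018  23.5341  8.3041]
a=μᵀg=0.817405  b=𝟙ᵀg=5.404355  c=𝟙ᵀh=53.740926  D=ac−b²=14.721023
λ₁=(c·0.170−b)/D = (53.740926·0.170−5.404355)/14.721023 = 0.253488
λ₂=(a−b·0.170)/D = (0.817405−5.404355·0.170)/14.721023 = -0.006884
w* = 0.253488·g + -0.006884·h:
  w_0 = 0.253488·-0.4891 + -0.006884·5.9009 = -0.1646  (Walmart)
  w_1 = 0.253488·3.1079 + -0.006884·16.0018 = 0.6777  (Nike)
  w_2 = 0.253488·1.6023 + -0.006884·23.5341 = 0.2442  (Tesla)
  w_3 = 0.253488·1.1833 + -0.006884·8.3041 = 0.2428  (Xerox)
Σw_i=1.0000  μᵀw=0.1700
σ²=wᵀΣw=λ₁·μ_p+λ₂ = 0.253488·0.170 + -0.006884 = 0.036209 ≈ 0.0362


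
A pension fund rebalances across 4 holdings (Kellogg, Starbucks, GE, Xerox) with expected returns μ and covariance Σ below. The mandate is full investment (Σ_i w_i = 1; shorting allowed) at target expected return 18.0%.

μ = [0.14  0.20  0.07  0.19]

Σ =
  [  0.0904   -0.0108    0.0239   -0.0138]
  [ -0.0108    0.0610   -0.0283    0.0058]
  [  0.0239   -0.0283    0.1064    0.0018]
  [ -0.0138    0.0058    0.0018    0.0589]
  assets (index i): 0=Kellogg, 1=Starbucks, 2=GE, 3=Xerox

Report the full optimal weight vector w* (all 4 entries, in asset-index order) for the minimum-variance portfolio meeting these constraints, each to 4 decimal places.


p=Σ⁻¹μ = [2.2205  3.8820  1.1353  3.3291]
q=Σ⁻¹𝟙 = [13.2238  22.7230  12.1764  17.4665]
a=μᵀp=1.799271  b=𝟙ᵀp=10.566920  c=𝟙ᵀq=65.589746  D=ac−b²=6.353937
λ₁=(c·0.180−b)/D = (65.589746·0.180−10.566920)/6.353937 = 0.195034
λ₂=(a−b·0.180)/D = (1.799271−10.566920·0.180)/6.353937 = -0.016175
w* = 0.195034·p + -0.016175·q:
  w_0 = 0.195034·2.2205 + -0.016175·13.2238 = 0.2192  (Kellogg)
  w_1 = 0.195034·3.8820 + -0.016175·22.7230 = 0.3896  (Starbucks)
  w_2 = 0.195034·1.1353 + -0.016175·12.1764 = 0.0245  (GE)
  w_3 = 0.195034·3.3291 + -0.016175·17.4665 = 0.3668  (Xerox)
Σw_i=1.0000  μᵀw=0.1800
σ²=wᵀΣw=λ₁·μ_p+λ₂ = 0.195034·0.180 + -0.016175 = 0.018931 ≈ 0.0189

0.2192  0.3896  0.0245  0.3668


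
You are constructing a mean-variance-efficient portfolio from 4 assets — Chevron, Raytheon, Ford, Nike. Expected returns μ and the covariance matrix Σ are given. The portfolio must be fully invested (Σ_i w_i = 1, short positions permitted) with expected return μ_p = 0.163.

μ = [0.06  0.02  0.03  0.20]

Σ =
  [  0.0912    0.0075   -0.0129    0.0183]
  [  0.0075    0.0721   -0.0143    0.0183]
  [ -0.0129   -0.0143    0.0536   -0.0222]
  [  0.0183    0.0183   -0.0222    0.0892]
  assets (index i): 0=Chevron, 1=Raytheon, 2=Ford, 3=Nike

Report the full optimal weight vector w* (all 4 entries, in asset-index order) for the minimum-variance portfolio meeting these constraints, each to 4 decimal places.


0.0422  -0.1441  0.3355  0.7664

u=Σ⁻¹μ = [0.3836  -0.0851  1.7088  2.6062]
v=Σ⁻¹𝟙 = [11.3950  15.4378  31.0854  13.4423]
a=μᵀu=0.593815  b=𝟙ᵀu=4.613481  c=𝟙ᵀv=71.360450  D=ac−b²=21.090668
λ₁=(c·0.163−b)/D = (71.360450·0.163−4.613481)/21.090668 = 0.332767
λ₂=(a−b·0.163)/D = (0.593815−4.613481·0.163)/21.090668 = -0.007500
w* = 0.332767·u + -0.007500·v:
  w_0 = 0.332767·0.3836 + -0.007500·11.3950 = 0.0422  (Chevron)
  w_1 = 0.332767·-0.0851 + -0.007500·15.4378 = -0.1441  (Raytheon)
  w_2 = 0.332767·1.7088 + -0.007500·31.0854 = 0.3355  (Ford)
  w_3 = 0.332767·2.6062 + -0.007500·13.4423 = 0.7664  (Nike)
Σw_i=1.0000  μᵀw=0.1630
σ²=wᵀΣw=λ₁·μ_p+λ₂ = 0.332767·0.163 + -0.007500 = 0.046741 ≈ 0.0467


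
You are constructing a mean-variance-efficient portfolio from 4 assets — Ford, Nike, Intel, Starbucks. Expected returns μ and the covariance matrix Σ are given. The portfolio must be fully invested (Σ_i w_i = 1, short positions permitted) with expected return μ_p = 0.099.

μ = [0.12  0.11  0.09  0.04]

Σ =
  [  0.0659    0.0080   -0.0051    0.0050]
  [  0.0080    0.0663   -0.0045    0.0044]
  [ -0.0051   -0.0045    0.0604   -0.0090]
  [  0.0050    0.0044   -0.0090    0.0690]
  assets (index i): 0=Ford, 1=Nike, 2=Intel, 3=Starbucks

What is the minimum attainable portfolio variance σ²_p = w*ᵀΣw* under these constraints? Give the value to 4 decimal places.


g=Σ⁻¹μ = [1.7317  1.5355  1.8395  0.5963]
h=Σ⁻¹𝟙 = [13.9630  13.8085  21.0507  15.3462]
a=μᵀg=0.566108  b=𝟙ᵀg=5.702902  c=𝟙ᵀh=64.168338  D=ac−b²=3.803102
λ₁=(c·0.099−b)/D = (64.168338·0.099−5.702902)/3.803102 = 0.170851
λ₂=(a−b·0.099)/D = (0.566108−5.702902·0.099)/3.803102 = 0.000400
w* = 0.170851·g + 0.000400·h:
  w_0 = 0.170851·1.7317 + 0.000400·13.9630 = 0.3014  (Ford)
  w_1 = 0.170851·1.5355 + 0.000400·13.8085 = 0.2679  (Nike)
  w_2 = 0.170851·1.8395 + 0.000400·21.0507 = 0.3227  (Intel)
  w_3 = 0.170851·0.5963 + 0.000400·15.3462 = 0.1080  (Starbucks)
Σw_i=1.0000  μᵀw=0.0990
σ²=wᵀΣw=λ₁·μ_p+λ₂ = 0.170851·0.099 + 0.000400 = 0.017314 ≈ 0.0173

0.0173


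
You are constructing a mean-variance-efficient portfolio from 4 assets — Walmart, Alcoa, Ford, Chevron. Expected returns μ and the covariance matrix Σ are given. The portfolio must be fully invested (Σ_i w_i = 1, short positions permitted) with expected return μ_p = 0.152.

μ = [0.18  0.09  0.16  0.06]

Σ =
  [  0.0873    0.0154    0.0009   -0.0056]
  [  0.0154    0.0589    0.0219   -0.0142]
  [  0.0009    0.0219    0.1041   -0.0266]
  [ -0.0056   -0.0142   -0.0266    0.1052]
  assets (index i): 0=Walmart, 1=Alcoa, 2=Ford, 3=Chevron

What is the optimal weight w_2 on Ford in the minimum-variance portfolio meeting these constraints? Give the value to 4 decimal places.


0.3619

x=Σ⁻¹μ = [2.0036  0.6654  1.6845  1.1927]
y=Σ⁻¹𝟙 = [9.7930  14.1023  10.2666  14.5265]
a=μᵀx=0.761613  b=𝟙ᵀx=5.546194  c=𝟙ᵀy=48.688379  D=ac−b²=6.321439
λ₁=(c·0.152−b)/D = (48.688379·0.152−5.546194)/6.321439 = 0.293357
λ₂=(a−b·0.152)/D = (0.761613−5.546194·0.152)/6.321439 = -0.012878
w* = 0.293357·x + -0.012878·y:
  w_0 = 0.293357·2.0036 + -0.012878·9.7930 = 0.4617  (Walmart)
  w_1 = 0.293357·0.6654 + -0.012878·14.1023 = 0.0136  (Alcoa)
  w_2 = 0.293357·1.6845 + -0.012878·10.2666 = 0.3619  (Ford)
  w_3 = 0.293357·1.1927 + -0.012878·14.5265 = 0.1628  (Chevron)
Σw_i=1.0000  μᵀw=0.1520
σ²=wᵀΣw=λ₁·μ_p+λ₂ = 0.293357·0.152 + -0.012878 = 0.031712 ≈ 0.0317


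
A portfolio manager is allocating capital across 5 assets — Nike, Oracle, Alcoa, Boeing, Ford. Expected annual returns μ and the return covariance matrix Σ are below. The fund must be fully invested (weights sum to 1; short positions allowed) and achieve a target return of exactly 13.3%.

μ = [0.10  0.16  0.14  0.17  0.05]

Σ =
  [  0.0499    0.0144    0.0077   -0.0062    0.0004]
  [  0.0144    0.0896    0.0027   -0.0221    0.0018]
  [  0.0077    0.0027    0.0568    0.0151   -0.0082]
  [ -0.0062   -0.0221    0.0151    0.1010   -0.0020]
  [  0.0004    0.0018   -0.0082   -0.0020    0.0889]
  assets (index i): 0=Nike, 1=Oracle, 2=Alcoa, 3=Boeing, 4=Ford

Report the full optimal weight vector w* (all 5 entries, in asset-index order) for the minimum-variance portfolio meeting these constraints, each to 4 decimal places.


0.1973  0.2306  0.2225  0.2312  0.1184

x=Σ⁻¹μ = [1.3982  1.9745  1.7671  1.9512  0.7230]
y=Σ⁻¹𝟙 = [16.1587  10.7240  13.6643  11.4436  12.4766]
a=μᵀx=1.070977  b=𝟙ᵀx=7.813952  c=𝟙ᵀy=64.467179  D=ac−b²=7.985021
λ₁=(c·0.133−b)/D = (64.467179·0.133−7.813952)/7.985021 = 0.095201
λ₂=(a−b·0.133)/D = (1.070977−7.813952·0.133)/7.985021 = 0.003973
w* = 0.095201·x + 0.003973·y:
  w_0 = 0.095201·1.3982 + 0.003973·16.1587 = 0.1973  (Nike)
  w_1 = 0.095201·1.9745 + 0.003973·10.7240 = 0.2306  (Oracle)
  w_2 = 0.095201·1.7671 + 0.003973·13.6643 = 0.2225  (Alcoa)
  w_3 = 0.095201·1.9512 + 0.003973·11.4436 = 0.2312  (Boeing)
  w_4 = 0.095201·0.7230 + 0.003973·12.4766 = 0.1184  (Ford)
Σw_i=1.0000  μᵀw=0.1330
σ²=wᵀΣw=λ₁·μ_p+λ₂ = 0.095201·0.133 + 0.003973 = 0.016634 ≈ 0.0166


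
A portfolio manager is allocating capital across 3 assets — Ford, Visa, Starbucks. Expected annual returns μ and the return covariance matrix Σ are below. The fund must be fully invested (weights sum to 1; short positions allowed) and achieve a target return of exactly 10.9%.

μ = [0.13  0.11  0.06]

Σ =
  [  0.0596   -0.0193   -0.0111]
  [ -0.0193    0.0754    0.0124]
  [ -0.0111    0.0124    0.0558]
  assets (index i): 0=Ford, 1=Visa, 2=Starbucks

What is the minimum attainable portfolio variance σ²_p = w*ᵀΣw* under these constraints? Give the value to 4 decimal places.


p=Σ⁻¹μ = [3.0722  2.0426  1.2325]
q=Σ⁻¹𝟙 = [25.7828  16.6811  19.3431]
a=μᵀp=0.698018  b=𝟙ᵀp=6.347263  c=𝟙ᵀq=61.806916  D=ac−b²=2.854585
λ₁=(c·0.109−b)/D = (61.806916·0.109−6.347263)/2.854585 = 0.136514
λ₂=(a−b·0.109)/D = (0.698018−6.347263·0.109)/2.854585 = 0.002160
w* = 0.136514·p + 0.002160·q:
  w_0 = 0.136514·3.0722 + 0.002160·25.7828 = 0.4751  (Ford)
  w_1 = 0.136514·2.0426 + 0.002160·16.6811 = 0.3149  (Visa)
  w_2 = 0.136514·1.2325 + 0.002160·19.3431 = 0.2100  (Starbucks)
Σw_i=1.0000  μᵀw=0.1090
σ²=wᵀΣw=λ₁·μ_p+λ₂ = 0.136514·0.109 + 0.002160 = 0.017040 ≈ 0.0170

0.0170


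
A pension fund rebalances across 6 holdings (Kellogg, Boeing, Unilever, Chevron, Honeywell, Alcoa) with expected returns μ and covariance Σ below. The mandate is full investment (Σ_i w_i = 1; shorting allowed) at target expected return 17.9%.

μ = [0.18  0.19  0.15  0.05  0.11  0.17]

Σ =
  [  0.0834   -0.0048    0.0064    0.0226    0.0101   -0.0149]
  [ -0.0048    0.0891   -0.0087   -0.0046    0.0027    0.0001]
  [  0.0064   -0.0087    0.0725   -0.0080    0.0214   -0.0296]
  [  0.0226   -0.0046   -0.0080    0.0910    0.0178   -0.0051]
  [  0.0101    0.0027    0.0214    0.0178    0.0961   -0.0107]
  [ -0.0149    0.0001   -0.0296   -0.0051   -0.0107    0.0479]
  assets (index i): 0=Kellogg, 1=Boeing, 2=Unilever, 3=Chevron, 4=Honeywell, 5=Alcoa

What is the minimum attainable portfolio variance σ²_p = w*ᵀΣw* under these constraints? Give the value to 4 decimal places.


g=Σ⁻¹μ = [3.0857  2.8503  5.4067  0.7959  0.2786  7.9910]
h=Σ⁻¹𝟙 = [15.0243  15.9526  34.8797  13.1772  3.6589  49.2914]
a=μᵀg=3.336899  b=𝟙ᵀg=20.408193  c=𝟙ᵀh=131.984081  D=ac−b²=23.923285
λ₁=(c·0.179−b)/D = (131.984081·0.179−20.408193)/23.923285 = 0.134470
λ₂=(a−b·0.179)/D = (3.336899−20.408193·0.179)/23.923285 = -0.013216
w* = 0.134470·g + -0.013216·h:
  w_0 = 0.134470·3.0857 + -0.013216·15.0243 = 0.2164  (Kellogg)
  w_1 = 0.134470·2.8503 + -0.013216·15.9526 = 0.1724  (Boeing)
  w_2 = 0.134470·5.4067 + -0.013216·34.8797 = 0.2661  (Unilever)
  w_3 = 0.134470·0.7959 + -0.013216·13.1772 = -0.0671  (Chevron)
  w_4 = 0.134470·0.2786 + -0.013216·3.6589 = -0.0109  (Honeywell)
  w_5 = 0.134470·7.9910 + -0.013216·49.2914 = 0.4231  (Alcoa)
Σw_i=1.0000  μᵀw=0.1790
σ²=wᵀΣw=λ₁·μ_p+λ₂ = 0.134470·0.179 + -0.013216 = 0.010854 ≈ 0.0109

0.0109


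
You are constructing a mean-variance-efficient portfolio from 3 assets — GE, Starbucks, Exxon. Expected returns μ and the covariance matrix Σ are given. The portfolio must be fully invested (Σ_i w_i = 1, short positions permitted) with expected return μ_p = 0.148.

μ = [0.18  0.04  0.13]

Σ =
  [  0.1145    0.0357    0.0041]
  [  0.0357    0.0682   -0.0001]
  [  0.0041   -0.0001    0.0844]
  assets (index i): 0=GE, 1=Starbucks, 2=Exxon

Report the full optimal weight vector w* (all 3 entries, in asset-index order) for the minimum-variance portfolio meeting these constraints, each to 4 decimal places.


0.4564  0.0536  0.4900

g=Σ⁻¹μ = [1.5968  -0.2472  1.4624]
h=Σ⁻¹𝟙 = [4.4690  12.3405  11.6459]
a=μᵀg=0.467644  b=𝟙ᵀg=2.811996  c=𝟙ᵀh=28.455337  D=ac−b²=5.399641
λ₁=(c·0.148−b)/D = (28.455337·0.148−2.811996)/5.399641 = 0.259164
λ₂=(a−b·0.148)/D = (0.467644−2.811996·0.148)/5.399641 = 0.009532
w* = 0.259164·g + 0.009532·h:
  w_0 = 0.259164·1.5968 + 0.009532·4.4690 = 0.4564  (GE)
  w_1 = 0.259164·-0.2472 + 0.009532·12.3405 = 0.0536  (Starbucks)
  w_2 = 0.259164·1.4624 + 0.009532·11.6459 = 0.4900  (Exxon)
Σw_i=1.0000  μᵀw=0.1480
σ²=wᵀΣw=λ₁·μ_p+λ₂ = 0.259164·0.148 + 0.009532 = 0.047888 ≈ 0.0479


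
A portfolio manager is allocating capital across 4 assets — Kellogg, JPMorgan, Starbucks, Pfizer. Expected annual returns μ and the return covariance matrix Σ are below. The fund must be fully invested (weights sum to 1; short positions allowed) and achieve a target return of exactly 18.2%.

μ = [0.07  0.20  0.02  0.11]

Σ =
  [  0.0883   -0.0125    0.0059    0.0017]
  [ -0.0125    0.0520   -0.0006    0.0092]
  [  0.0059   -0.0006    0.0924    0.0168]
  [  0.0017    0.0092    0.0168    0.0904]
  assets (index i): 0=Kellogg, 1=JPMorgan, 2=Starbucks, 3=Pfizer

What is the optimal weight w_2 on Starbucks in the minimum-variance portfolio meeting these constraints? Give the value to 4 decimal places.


-0.0965

p=Σ⁻¹μ = [1.3476  4.0326  0.0151  0.7783]
q=Σ⁻¹𝟙 = [13.6265  21.3711  8.8200  6.9916]
a=μᵀp=0.986762  b=𝟙ᵀp=6.173561  c=𝟙ᵀq=50.809228  D=ac−b²=12.023745
λ₁=(c·0.182−b)/D = (50.809228·0.182−6.173561)/12.023745 = 0.255637
λ₂=(a−b·0.182)/D = (0.986762−6.173561·0.182)/12.023745 = -0.011380
w* = 0.255637·p + -0.011380·q:
  w_0 = 0.255637·1.3476 + -0.011380·13.6265 = 0.1894  (Kellogg)
  w_1 = 0.255637·4.0326 + -0.011380·21.3711 = 0.7877  (JPMorgan)
  w_2 = 0.255637·0.0151 + -0.011380·8.8200 = -0.0965  (Starbucks)
  w_3 = 0.255637·0.7783 + -0.011380·6.9916 = 0.1194  (Pfizer)
Σw_i=1.0000  μᵀw=0.1820
σ²=wᵀΣw=λ₁·μ_p+λ₂ = 0.255637·0.182 + -0.011380 = 0.035146 ≈ 0.0351
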